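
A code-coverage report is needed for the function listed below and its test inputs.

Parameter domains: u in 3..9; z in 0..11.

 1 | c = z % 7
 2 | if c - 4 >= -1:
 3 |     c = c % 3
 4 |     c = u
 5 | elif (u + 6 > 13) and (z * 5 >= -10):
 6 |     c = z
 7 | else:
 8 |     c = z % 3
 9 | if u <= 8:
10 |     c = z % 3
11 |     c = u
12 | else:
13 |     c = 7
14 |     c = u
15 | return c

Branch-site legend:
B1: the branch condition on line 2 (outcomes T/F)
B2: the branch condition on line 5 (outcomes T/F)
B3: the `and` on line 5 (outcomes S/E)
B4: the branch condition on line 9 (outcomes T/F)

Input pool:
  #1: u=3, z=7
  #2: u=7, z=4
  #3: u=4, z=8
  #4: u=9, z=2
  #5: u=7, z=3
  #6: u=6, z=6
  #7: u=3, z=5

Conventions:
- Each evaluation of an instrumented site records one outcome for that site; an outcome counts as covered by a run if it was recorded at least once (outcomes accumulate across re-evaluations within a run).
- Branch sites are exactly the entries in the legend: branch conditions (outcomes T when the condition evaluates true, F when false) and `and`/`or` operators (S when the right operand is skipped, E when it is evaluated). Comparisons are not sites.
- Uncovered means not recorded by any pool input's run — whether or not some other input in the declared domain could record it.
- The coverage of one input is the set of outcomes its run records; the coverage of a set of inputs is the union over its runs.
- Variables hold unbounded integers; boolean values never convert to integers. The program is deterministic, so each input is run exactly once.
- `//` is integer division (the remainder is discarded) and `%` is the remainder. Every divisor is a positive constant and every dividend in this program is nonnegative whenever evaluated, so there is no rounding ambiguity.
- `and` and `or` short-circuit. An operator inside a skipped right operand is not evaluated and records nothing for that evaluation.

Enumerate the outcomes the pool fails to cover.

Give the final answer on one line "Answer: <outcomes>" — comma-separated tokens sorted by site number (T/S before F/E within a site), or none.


#1 (u=3, z=7) -> covered: B1=F, B2=F, B3=S, B4=T
#2 (u=7, z=4) -> covered: B1=T, B4=T
#3 (u=4, z=8) -> covered: B1=F, B2=F, B3=S, B4=T
#4 (u=9, z=2) -> covered: B1=F, B2=T, B3=E, B4=F
#5 (u=7, z=3) -> covered: B1=T, B4=T
#6 (u=6, z=6) -> covered: B1=T, B4=T
#7 (u=3, z=5) -> covered: B1=T, B4=T
union over the pool: B1=T, B1=F, B2=T, B2=F, B3=S, B3=E, B4=T, B4=F
uncovered (0 of 8): none
Answer: none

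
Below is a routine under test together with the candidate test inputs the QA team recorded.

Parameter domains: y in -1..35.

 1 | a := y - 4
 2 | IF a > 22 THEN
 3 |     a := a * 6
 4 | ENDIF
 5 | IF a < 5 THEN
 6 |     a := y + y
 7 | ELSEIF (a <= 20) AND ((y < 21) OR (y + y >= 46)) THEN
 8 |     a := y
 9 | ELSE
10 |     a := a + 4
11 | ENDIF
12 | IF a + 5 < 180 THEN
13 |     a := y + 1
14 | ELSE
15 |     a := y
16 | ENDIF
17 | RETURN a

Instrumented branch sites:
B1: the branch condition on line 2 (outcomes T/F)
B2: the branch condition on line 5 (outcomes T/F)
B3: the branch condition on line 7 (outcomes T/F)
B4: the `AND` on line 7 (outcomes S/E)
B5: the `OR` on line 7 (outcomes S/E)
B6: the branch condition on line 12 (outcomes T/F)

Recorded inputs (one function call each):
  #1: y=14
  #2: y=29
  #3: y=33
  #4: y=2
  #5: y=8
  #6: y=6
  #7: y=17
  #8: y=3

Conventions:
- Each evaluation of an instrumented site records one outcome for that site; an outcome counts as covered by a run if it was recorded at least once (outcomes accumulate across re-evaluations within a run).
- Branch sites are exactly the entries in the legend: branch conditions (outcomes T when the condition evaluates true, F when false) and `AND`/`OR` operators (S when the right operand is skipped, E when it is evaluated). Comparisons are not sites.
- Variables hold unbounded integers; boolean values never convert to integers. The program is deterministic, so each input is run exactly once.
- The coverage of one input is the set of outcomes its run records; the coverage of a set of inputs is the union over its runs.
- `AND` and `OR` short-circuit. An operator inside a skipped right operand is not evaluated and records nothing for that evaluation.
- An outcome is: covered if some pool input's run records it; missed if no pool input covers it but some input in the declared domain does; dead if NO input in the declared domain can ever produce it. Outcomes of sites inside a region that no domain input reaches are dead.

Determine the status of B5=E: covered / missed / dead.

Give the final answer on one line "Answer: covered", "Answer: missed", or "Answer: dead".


no pool input records B5=E
but domain input (y=21) does record it -> reachable, so missed
Answer: missed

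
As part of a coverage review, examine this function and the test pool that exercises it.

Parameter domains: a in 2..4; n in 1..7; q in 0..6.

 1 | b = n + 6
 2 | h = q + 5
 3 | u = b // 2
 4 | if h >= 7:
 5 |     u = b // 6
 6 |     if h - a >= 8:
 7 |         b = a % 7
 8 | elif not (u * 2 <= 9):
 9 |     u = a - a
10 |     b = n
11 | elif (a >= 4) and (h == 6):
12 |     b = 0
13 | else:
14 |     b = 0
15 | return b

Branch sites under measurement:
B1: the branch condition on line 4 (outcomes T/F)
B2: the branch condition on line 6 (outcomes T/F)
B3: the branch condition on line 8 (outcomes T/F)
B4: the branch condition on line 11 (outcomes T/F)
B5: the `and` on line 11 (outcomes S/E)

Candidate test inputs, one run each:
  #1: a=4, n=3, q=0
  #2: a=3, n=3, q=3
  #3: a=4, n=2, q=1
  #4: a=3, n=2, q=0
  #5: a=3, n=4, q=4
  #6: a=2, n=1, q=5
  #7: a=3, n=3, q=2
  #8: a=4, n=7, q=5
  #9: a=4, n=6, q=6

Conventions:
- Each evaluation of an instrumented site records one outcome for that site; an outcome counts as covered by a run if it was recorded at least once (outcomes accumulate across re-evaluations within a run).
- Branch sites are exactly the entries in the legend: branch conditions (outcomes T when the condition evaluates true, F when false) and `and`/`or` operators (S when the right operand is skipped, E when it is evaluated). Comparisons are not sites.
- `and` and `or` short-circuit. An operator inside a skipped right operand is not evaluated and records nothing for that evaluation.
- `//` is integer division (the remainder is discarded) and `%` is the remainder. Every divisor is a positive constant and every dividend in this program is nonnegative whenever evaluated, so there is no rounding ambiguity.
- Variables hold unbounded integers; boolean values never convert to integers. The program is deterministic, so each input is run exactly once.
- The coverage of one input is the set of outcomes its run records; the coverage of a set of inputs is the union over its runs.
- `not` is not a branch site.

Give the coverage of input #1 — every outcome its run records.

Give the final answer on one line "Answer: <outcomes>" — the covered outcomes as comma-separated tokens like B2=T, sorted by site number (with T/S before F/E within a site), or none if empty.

Simulating input #1 (a=4, n=3, q=0) step by step:
  B1->F, B3->F, B5->E, B4->F
collecting distinct outcomes: B1=F, B3=F, B4=F, B5=E

Answer: B1=F, B3=F, B4=F, B5=E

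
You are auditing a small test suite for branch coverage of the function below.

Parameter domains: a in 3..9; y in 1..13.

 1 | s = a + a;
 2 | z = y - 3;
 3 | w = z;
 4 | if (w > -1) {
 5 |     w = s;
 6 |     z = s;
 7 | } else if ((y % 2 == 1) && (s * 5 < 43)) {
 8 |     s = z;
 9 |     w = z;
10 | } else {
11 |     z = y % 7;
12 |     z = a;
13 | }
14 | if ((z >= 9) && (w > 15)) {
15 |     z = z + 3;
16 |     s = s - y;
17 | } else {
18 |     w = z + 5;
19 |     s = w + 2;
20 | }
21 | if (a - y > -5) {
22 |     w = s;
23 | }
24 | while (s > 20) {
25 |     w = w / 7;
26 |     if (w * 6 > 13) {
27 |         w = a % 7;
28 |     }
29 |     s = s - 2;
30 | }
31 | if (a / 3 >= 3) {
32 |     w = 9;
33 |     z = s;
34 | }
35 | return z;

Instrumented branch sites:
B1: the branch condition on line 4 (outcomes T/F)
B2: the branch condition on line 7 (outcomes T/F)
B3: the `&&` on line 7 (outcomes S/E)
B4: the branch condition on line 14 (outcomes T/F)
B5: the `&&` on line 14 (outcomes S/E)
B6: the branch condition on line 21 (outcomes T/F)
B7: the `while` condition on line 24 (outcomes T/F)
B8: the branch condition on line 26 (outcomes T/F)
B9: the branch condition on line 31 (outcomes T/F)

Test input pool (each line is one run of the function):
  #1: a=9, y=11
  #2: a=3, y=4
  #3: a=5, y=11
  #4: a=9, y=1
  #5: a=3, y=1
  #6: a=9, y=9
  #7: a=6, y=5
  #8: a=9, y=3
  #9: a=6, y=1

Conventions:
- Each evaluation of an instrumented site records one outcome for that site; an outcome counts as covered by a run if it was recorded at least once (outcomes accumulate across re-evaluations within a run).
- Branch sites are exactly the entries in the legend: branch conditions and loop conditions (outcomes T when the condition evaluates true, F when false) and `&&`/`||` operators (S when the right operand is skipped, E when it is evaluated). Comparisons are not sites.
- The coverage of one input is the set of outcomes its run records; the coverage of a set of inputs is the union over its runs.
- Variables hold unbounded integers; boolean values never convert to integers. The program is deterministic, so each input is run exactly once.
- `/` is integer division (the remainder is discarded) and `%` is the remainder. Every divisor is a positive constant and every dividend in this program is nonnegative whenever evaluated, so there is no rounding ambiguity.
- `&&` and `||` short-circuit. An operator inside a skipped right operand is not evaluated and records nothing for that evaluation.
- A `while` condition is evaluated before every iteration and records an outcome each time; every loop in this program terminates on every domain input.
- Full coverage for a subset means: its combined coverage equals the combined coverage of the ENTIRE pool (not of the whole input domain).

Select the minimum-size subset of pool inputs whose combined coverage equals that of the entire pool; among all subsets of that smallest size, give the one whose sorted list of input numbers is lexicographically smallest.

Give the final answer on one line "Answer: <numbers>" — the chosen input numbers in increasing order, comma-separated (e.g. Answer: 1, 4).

run #1 (a=9, y=11) records B1=T, B4=T, B5=E, B6=T, B7=F, B9=T
run #2 (a=3, y=4) records B1=T, B4=F, B5=S, B6=T, B7=F, B9=F
run #3 (a=5, y=11) records B1=T, B4=F, B5=E, B6=F, B7=F, B9=F
run #4 (a=9, y=1) records B1=F, B2=F, B3=E, B4=F, B5=E, B6=T, B7=F, B9=T
run #5 (a=3, y=1) records B1=F, B2=T, B3=E, B4=F, B5=S, B6=T, B7=F, B9=F
run #6 (a=9, y=9) records B1=T, B4=T, B5=E, B6=T, B7=F, B9=T
run #7 (a=6, y=5) records B1=T, B4=F, B5=E, B6=T, B7=F, B9=F
run #8 (a=9, y=3) records B1=T, B4=T, B5=E, B6=T, B7=F, B9=T
run #9 (a=6, y=1) records B1=F, B2=F, B3=E, B4=F, B5=S, B6=T, B7=F, B9=F
the full pool covers 14 outcomes: B1=T, B1=F, B2=T, B2=F, B3=E, B4=T, B4=F, B5=S, B5=E, B6=T, B6=F, B7=F, B9=T, B9=F
every size-1 subset falls short of the 14 outcomes (best: 8/14)
every size-2 subset falls short of the 14 outcomes (best: 12/14)
every size-3 subset falls short of the 14 outcomes (best: 13/14)
at size 4, {1, 3, 4, 5} reaches all 14 outcomes; every lexicographically earlier size-4 subset fails

Answer: 1, 3, 4, 5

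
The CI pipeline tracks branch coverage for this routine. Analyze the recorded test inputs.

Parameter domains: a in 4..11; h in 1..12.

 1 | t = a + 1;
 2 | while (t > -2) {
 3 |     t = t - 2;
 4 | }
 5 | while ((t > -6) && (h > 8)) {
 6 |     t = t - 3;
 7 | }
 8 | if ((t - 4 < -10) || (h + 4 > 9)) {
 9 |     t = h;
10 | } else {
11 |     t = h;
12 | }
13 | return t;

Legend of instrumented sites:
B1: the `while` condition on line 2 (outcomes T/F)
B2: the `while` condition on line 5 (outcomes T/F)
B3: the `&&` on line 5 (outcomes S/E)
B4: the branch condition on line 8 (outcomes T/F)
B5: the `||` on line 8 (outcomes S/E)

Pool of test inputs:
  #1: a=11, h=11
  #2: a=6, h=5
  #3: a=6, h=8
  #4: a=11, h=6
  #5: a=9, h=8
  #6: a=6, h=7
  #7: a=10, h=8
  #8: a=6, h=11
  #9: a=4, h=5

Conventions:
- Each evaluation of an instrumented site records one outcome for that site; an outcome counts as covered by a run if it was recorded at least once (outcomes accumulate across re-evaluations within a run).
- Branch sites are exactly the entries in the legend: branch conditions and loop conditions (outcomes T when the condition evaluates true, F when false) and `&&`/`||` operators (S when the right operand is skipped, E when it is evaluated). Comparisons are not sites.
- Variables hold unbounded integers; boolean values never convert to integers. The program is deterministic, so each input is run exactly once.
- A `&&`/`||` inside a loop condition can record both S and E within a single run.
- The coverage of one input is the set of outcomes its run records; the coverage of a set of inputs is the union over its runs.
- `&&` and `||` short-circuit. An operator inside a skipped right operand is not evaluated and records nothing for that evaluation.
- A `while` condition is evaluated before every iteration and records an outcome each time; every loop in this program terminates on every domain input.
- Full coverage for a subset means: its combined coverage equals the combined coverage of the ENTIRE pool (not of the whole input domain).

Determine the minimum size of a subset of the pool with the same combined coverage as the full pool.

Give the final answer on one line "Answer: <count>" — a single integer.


test 1 (a=11, h=11) fires B1->T, B1->T, B1->T, B1->T, B1->T, B1->T, B1->T, B1->F, B3->E, B2->T, B3->E, B2->T, B3->S, B2->F, ...; hits B1=T, B1=F, B2=T, B2=F, B3=S, B3=E, B4=T, B5=S
test 2 (a=6, h=5) fires B1->T, B1->T, B1->T, B1->T, B1->T, B1->F, B3->E, B2->F, B5->E, B4->F; hits B1=T, B1=F, B2=F, B3=E, B4=F, B5=E
test 3 (a=6, h=8) fires B1->T, B1->T, B1->T, B1->T, B1->T, B1->F, B3->E, B2->F, B5->E, B4->T; hits B1=T, B1=F, B2=F, B3=E, B4=T, B5=E
test 4 (a=11, h=6) fires B1->T, B1->T, B1->T, B1->T, B1->T, B1->T, B1->T, B1->F, B3->E, B2->F, B5->E, B4->T; hits B1=T, B1=F, B2=F, B3=E, B4=T, B5=E
test 5 (a=9, h=8) fires B1->T, B1->T, B1->T, B1->T, B1->T, B1->T, B1->F, B3->E, B2->F, B5->E, B4->T; hits B1=T, B1=F, B2=F, B3=E, B4=T, B5=E
test 6 (a=6, h=7) fires B1->T, B1->T, B1->T, B1->T, B1->T, B1->F, B3->E, B2->F, B5->E, B4->T; hits B1=T, B1=F, B2=F, B3=E, B4=T, B5=E
test 7 (a=10, h=8) fires B1->T, B1->T, B1->T, B1->T, B1->T, B1->T, B1->T, B1->F, B3->E, B2->F, B5->E, B4->T; hits B1=T, B1=F, B2=F, B3=E, B4=T, B5=E
test 8 (a=6, h=11) fires B1->T, B1->T, B1->T, B1->T, B1->T, B1->F, B3->E, B2->T, B3->S, B2->F, B5->E, B4->T; hits B1=T, B1=F, B2=T, B2=F, B3=S, B3=E, B4=T, B5=E
test 9 (a=4, h=5) fires B1->T, B1->T, B1->T, B1->T, B1->F, B3->E, B2->F, B5->E, B4->F; hits B1=T, B1=F, B2=F, B3=E, B4=F, B5=E
pool-wide coverage (10 outcomes): B1=T, B1=F, B2=T, B2=F, B3=S, B3=E, B4=T, B4=F, B5=S, B5=E
no size-1 subset reaches all 10 outcomes (best union: 8/10)
the canonical winner is {1, 2}: size 2, full 10-outcome coverage, earliest index list among size-2 covers
Answer: 2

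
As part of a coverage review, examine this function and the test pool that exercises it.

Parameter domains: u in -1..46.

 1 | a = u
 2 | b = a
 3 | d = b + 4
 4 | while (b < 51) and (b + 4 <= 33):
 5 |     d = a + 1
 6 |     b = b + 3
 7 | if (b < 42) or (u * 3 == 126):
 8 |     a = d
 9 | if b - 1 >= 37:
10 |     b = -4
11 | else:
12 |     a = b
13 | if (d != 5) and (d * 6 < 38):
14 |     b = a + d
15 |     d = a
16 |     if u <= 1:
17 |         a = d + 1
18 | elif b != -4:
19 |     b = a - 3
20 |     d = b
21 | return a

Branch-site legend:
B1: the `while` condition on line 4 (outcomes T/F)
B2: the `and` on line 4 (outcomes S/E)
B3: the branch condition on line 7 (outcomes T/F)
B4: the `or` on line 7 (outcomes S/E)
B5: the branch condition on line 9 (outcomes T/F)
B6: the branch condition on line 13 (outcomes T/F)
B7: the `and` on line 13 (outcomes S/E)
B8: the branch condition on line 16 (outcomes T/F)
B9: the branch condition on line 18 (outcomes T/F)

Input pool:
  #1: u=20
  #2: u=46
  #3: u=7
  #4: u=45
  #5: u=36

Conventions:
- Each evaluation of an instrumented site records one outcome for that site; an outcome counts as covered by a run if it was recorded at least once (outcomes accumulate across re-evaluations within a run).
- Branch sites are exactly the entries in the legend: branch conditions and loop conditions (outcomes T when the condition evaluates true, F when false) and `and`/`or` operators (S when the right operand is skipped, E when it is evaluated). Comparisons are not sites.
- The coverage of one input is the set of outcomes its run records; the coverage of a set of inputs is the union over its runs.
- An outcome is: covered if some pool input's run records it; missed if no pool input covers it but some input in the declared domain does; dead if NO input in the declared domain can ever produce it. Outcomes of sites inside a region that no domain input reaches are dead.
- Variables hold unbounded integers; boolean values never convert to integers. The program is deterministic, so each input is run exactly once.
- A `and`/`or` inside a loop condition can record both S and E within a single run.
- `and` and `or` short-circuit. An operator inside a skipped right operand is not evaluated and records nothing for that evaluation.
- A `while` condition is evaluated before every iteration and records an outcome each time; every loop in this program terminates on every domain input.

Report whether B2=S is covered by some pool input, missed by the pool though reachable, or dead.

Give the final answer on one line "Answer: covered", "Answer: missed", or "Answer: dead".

no pool input records B2=S
checking all 48 inputs in the declared domain: B2=S is never recorded -> dead

Answer: dead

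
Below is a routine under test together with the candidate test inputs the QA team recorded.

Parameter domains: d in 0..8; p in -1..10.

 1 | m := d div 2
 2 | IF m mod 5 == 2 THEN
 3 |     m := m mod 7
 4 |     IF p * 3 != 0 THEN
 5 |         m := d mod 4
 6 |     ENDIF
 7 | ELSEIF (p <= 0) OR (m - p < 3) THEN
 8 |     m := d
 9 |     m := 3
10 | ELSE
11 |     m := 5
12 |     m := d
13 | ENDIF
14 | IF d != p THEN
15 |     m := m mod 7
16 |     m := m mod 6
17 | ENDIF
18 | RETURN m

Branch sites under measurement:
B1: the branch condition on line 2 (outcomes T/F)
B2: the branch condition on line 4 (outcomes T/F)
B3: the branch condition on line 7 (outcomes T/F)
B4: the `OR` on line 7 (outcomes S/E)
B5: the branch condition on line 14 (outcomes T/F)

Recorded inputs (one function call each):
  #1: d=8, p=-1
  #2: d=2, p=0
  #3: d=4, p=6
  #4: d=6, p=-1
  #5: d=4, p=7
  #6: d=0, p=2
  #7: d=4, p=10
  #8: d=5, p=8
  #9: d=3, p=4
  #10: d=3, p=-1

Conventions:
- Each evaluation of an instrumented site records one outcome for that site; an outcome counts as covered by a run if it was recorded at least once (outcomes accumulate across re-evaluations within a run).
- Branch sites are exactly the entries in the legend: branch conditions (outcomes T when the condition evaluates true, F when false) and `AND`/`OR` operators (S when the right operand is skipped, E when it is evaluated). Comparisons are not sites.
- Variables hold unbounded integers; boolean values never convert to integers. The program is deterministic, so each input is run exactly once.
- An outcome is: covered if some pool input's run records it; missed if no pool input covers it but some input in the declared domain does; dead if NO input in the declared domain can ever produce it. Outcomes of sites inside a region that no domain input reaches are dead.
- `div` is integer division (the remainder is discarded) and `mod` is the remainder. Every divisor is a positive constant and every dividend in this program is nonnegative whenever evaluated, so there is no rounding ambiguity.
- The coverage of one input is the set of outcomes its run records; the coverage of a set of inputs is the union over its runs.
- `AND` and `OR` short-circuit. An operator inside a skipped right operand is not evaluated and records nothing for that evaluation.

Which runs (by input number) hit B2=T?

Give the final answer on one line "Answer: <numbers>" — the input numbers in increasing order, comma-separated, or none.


input #1 (d=8, p=-1): does not record B2=T
input #2 (d=2, p=0): does not record B2=T
input #3 (d=4, p=6): records B2=T
input #4 (d=6, p=-1): does not record B2=T
input #5 (d=4, p=7): records B2=T
input #6 (d=0, p=2): does not record B2=T
input #7 (d=4, p=10): records B2=T
input #8 (d=5, p=8): records B2=T
input #9 (d=3, p=4): does not record B2=T
input #10 (d=3, p=-1): does not record B2=T
Answer: 3, 5, 7, 8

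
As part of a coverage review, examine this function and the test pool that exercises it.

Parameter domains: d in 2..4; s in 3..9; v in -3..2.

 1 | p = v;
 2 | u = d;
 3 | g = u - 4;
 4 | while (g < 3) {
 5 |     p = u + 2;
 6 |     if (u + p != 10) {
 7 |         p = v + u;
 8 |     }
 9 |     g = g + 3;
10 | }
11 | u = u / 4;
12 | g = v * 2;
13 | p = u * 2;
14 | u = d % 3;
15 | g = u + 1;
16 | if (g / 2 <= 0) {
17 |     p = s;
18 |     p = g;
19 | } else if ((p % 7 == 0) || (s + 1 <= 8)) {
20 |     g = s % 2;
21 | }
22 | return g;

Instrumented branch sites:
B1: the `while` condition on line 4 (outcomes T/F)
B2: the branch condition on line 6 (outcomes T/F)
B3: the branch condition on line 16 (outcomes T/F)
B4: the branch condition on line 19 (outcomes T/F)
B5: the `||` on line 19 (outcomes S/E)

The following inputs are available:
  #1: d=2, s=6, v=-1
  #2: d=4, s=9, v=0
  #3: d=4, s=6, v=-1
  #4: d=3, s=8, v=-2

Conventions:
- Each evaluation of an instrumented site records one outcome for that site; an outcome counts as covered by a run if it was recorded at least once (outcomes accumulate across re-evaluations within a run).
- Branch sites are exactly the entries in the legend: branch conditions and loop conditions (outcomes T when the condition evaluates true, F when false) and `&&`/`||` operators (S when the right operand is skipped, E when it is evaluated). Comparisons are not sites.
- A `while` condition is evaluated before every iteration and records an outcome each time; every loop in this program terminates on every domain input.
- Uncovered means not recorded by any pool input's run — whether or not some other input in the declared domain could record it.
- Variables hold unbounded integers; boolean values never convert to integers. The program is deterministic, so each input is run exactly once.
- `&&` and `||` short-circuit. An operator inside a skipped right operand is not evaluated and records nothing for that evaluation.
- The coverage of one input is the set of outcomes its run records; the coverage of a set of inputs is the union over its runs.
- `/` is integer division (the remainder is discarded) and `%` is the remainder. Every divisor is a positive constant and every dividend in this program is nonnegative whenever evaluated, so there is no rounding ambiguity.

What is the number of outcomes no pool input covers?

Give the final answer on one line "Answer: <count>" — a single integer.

#1 (d=2, s=6, v=-1) -> B1->T, B2->T, B1->T, B2->T, B1->F, B3->F, B5->S, B4->T; covered: B1=T, B1=F, B2=T, B3=F, B4=T, B5=S
#2 (d=4, s=9, v=0) -> B1->T, B2->F, B1->F, B3->F, B5->E, B4->F; covered: B1=T, B1=F, B2=F, B3=F, B4=F, B5=E
#3 (d=4, s=6, v=-1) -> B1->T, B2->F, B1->F, B3->F, B5->E, B4->T; covered: B1=T, B1=F, B2=F, B3=F, B4=T, B5=E
#4 (d=3, s=8, v=-2) -> B1->T, B2->T, B1->T, B2->T, B1->F, B3->T; covered: B1=T, B1=F, B2=T, B3=T
union over the pool: B1=T, B1=F, B2=T, B2=F, B3=T, B3=F, B4=T, B4=F, B5=S, B5=E
uncovered (0 of 10): none

Answer: 0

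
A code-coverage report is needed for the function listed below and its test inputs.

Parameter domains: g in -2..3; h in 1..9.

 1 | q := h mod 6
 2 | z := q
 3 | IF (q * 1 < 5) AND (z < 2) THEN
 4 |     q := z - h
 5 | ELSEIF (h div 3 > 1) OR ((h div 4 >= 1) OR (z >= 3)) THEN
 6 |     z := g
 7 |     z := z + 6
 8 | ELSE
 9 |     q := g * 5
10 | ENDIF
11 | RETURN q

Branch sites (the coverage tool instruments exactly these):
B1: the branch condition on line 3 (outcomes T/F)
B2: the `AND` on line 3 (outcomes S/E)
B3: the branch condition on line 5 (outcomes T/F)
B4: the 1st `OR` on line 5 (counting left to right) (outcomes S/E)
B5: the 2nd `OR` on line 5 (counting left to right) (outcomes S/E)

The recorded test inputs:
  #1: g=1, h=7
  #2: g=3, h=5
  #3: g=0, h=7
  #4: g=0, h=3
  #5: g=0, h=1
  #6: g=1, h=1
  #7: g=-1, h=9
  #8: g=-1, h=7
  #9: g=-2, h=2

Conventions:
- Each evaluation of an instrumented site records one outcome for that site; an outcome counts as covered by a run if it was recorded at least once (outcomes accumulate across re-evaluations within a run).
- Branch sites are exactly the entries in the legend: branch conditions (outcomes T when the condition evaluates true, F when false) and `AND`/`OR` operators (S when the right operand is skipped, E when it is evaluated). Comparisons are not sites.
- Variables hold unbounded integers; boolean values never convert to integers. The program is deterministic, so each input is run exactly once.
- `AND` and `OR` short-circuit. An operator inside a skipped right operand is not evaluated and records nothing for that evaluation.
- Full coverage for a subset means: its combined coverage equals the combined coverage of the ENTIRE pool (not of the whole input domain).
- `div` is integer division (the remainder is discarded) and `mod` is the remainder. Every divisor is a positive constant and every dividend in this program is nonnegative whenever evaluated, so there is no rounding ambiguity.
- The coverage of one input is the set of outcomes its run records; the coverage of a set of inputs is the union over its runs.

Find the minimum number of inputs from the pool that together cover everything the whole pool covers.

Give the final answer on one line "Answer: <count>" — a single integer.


input #1 (g=1, h=7): events B2->E, B1->T; covers B1=T, B2=E
input #2 (g=3, h=5): events B2->S, B1->F, B4->E, B5->S, B3->T; covers B1=F, B2=S, B3=T, B4=E, B5=S
input #3 (g=0, h=7): events B2->E, B1->T; covers B1=T, B2=E
input #4 (g=0, h=3): events B2->E, B1->F, B4->E, B5->E, B3->T; covers B1=F, B2=E, B3=T, B4=E, B5=E
input #5 (g=0, h=1): events B2->E, B1->T; covers B1=T, B2=E
input #6 (g=1, h=1): events B2->E, B1->T; covers B1=T, B2=E
input #7 (g=-1, h=9): events B2->E, B1->F, B4->S, B3->T; covers B1=F, B2=E, B3=T, B4=S
input #8 (g=-1, h=7): events B2->E, B1->T; covers B1=T, B2=E
input #9 (g=-2, h=2): events B2->E, B1->F, B4->E, B5->E, B3->F; covers B1=F, B2=E, B3=F, B4=E, B5=E
together the pool reaches 10 outcomes: B1=T, B1=F, B2=S, B2=E, B3=T, B3=F, B4=S, B4=E, B5=S, B5=E
no size-1 subset reaches all 10 outcomes (best union: 5/10)
no size-2 subset reaches all 10 outcomes (best union: 8/10)
no size-3 subset reaches all 10 outcomes (best union: 9/10)
at size 4, {1, 2, 7, 9} reaches all 10 outcomes; every lexicographically earlier size-4 subset fails
Answer: 4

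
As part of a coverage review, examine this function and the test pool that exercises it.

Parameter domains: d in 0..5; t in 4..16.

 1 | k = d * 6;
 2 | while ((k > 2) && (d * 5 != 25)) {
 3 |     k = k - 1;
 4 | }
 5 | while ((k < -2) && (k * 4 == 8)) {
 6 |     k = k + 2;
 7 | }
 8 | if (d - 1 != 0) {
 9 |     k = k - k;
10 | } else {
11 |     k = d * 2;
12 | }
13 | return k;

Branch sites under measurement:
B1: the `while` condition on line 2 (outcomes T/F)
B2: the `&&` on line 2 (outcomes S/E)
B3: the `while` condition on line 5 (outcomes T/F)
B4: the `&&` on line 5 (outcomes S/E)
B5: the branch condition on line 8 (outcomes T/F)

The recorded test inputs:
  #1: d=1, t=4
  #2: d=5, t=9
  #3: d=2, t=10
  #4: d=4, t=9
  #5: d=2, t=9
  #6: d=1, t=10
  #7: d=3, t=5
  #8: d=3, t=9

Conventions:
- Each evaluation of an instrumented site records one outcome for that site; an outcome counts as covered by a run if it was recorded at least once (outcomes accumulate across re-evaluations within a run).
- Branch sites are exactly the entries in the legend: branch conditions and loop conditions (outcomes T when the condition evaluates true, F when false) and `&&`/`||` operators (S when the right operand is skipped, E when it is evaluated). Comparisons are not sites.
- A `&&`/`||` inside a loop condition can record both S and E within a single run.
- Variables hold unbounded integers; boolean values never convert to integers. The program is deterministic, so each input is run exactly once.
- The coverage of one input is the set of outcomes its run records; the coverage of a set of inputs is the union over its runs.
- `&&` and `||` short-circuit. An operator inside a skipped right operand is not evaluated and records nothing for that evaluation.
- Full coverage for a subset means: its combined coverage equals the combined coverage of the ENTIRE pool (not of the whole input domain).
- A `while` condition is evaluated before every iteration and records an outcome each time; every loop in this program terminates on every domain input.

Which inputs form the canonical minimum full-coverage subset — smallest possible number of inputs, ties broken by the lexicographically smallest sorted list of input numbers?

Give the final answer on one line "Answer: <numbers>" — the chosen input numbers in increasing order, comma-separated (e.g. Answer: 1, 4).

input #1 (d=1, t=4): events B2->E, B1->T, B2->E, B1->T, B2->E, B1->T, B2->E, B1->T, B2->S, B1->F, B4->S, B3->F, B5->F; covers B1=T, B1=F, B2=S, B2=E, B3=F, B4=S, B5=F
input #2 (d=5, t=9): events B2->E, B1->F, B4->S, B3->F, B5->T; covers B1=F, B2=E, B3=F, B4=S, B5=T
input #3 (d=2, t=10): events B2->E, B1->T, B2->E, B1->T, B2->E, B1->T, B2->E, B1->T, B2->E, B1->T, B2->E, B1->T, B2->E, B1->T, ...; covers B1=T, B1=F, B2=S, B2=E, B3=F, B4=S, B5=T
input #4 (d=4, t=9): events B2->E, B1->T, B2->E, B1->T, B2->E, B1->T, B2->E, B1->T, B2->E, B1->T, B2->E, B1->T, B2->E, B1->T, ...; covers B1=T, B1=F, B2=S, B2=E, B3=F, B4=S, B5=T
input #5 (d=2, t=9): events B2->E, B1->T, B2->E, B1->T, B2->E, B1->T, B2->E, B1->T, B2->E, B1->T, B2->E, B1->T, B2->E, B1->T, ...; covers B1=T, B1=F, B2=S, B2=E, B3=F, B4=S, B5=T
input #6 (d=1, t=10): events B2->E, B1->T, B2->E, B1->T, B2->E, B1->T, B2->E, B1->T, B2->S, B1->F, B4->S, B3->F, B5->F; covers B1=T, B1=F, B2=S, B2=E, B3=F, B4=S, B5=F
input #7 (d=3, t=5): events B2->E, B1->T, B2->E, B1->T, B2->E, B1->T, B2->E, B1->T, B2->E, B1->T, B2->E, B1->T, B2->E, B1->T, ...; covers B1=T, B1=F, B2=S, B2=E, B3=F, B4=S, B5=T
input #8 (d=3, t=9): events B2->E, B1->T, B2->E, B1->T, B2->E, B1->T, B2->E, B1->T, B2->E, B1->T, B2->E, B1->T, B2->E, B1->T, ...; covers B1=T, B1=F, B2=S, B2=E, B3=F, B4=S, B5=T
union over all inputs: B1=T, B1=F, B2=S, B2=E, B3=F, B4=S, B5=T, B5=F (8 outcomes)
checked all size-1 subsets: none covers 8 outcomes (max 7/8)
inputs {1, 2} (size 2) cover everything; no size-2 subset with a lexicographically smaller index list covers all 8

Answer: 1, 2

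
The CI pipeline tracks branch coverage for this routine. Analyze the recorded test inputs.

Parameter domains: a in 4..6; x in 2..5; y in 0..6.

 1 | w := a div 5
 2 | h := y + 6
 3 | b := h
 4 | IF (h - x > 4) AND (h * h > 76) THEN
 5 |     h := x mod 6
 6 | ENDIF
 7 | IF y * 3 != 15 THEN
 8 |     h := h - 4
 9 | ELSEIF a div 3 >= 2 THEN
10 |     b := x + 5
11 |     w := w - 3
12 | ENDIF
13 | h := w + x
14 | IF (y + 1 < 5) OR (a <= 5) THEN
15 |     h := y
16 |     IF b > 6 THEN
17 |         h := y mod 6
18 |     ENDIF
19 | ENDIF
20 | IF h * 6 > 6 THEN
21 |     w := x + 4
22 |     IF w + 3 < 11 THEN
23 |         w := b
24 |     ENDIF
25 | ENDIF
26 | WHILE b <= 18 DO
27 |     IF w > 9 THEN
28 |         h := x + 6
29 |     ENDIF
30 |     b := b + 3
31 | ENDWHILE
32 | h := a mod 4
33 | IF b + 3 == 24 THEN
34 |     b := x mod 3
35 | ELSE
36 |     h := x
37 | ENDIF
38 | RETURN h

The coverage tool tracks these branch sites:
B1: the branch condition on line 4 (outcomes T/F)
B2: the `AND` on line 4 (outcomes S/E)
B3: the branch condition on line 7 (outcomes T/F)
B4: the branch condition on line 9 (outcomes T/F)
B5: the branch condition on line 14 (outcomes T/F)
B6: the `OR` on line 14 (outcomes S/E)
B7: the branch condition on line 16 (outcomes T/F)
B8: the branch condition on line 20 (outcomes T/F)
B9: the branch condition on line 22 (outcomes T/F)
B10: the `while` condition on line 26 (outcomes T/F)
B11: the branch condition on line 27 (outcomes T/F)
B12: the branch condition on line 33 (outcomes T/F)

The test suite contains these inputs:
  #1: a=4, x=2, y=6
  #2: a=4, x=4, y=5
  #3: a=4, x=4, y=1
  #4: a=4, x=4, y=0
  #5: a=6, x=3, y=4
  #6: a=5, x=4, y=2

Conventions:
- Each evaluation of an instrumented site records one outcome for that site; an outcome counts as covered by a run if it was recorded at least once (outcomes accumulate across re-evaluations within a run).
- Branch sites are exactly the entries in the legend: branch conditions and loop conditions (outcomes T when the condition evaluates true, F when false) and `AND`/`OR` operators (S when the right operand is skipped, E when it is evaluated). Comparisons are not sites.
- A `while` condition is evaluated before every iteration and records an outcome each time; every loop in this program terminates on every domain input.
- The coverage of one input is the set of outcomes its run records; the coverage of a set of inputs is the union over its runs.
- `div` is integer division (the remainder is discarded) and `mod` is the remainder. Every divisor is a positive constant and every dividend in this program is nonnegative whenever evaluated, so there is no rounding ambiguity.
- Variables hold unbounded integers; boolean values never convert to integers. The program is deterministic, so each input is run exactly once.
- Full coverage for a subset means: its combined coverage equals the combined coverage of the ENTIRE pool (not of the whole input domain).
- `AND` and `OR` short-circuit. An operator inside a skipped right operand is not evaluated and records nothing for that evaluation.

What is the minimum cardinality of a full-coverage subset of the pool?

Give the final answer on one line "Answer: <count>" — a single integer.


run #1 (a=4, x=2, y=6) runs B2->E, B1->T, B3->T, B6->E, B5->T, B7->T, B8->F, B10->T, B11->F, B10->T, B11->F, B10->T, B11->F, B10->F, ...; records B1=T, B2=E, B3=T, B5=T, B6=E, B7=T, B8=F, B10=T, B10=F, B11=F, B12=T
run #2 (a=4, x=4, y=5) runs B2->E, B1->T, B3->F, B4->F, B6->E, B5->T, B7->T, B8->T, B9->F, B10->T, B11->F, B10->T, B11->F, B10->T, ...; records B1=T, B2=E, B3=F, B4=F, B5=T, B6=E, B7=T, B8=T, B9=F, B10=T, B10=F, B11=F, B12=F
run #3 (a=4, x=4, y=1) runs B2->S, B1->F, B3->T, B6->S, B5->T, B7->T, B8->F, B10->T, B11->F, B10->T, B11->F, B10->T, B11->F, B10->T, ...; records B1=F, B2=S, B3=T, B5=T, B6=S, B7=T, B8=F, B10=T, B10=F, B11=F, B12=F
run #4 (a=4, x=4, y=0) runs B2->S, B1->F, B3->T, B6->S, B5->T, B7->F, B8->F, B10->T, B11->F, B10->T, B11->F, B10->T, B11->F, B10->T, ...; records B1=F, B2=S, B3=T, B5=T, B6=S, B7=F, B8=F, B10=T, B10=F, B11=F, B12=T
run #5 (a=6, x=3, y=4) runs B2->E, B1->T, B3->T, B6->E, B5->F, B8->T, B9->T, B10->T, B11->T, B10->T, B11->T, B10->T, B11->T, B10->F, ...; records B1=T, B2=E, B3=T, B5=F, B6=E, B8=T, B9=T, B10=T, B10=F, B11=T, B12=F
run #6 (a=5, x=4, y=2) runs B2->S, B1->F, B3->T, B6->S, B5->T, B7->T, B8->T, B9->F, B10->T, B11->F, B10->T, B11->F, B10->T, B11->F, ...; records B1=F, B2=S, B3=T, B5=T, B6=S, B7=T, B8=T, B9=F, B10=T, B10=F, B11=F, B12=F
together the pool reaches 23 outcomes: B1=T, B1=F, B2=S, B2=E, B3=T, B3=F, B4=F, B5=T, B5=F, B6=S, B6=E, B7=T, B7=F, B8=T, B8=F, B9=T, B9=F, B10=T, B10=F, B11=T, B11=F, B12=T, B12=F
checked all size-1 subsets: none covers 23 outcomes (max 13/23)
checked all size-2 subsets: none covers 23 outcomes (max 20/23)
at size 3, {2, 4, 5} reaches all 23 outcomes; every lexicographically earlier size-3 subset fails
Answer: 3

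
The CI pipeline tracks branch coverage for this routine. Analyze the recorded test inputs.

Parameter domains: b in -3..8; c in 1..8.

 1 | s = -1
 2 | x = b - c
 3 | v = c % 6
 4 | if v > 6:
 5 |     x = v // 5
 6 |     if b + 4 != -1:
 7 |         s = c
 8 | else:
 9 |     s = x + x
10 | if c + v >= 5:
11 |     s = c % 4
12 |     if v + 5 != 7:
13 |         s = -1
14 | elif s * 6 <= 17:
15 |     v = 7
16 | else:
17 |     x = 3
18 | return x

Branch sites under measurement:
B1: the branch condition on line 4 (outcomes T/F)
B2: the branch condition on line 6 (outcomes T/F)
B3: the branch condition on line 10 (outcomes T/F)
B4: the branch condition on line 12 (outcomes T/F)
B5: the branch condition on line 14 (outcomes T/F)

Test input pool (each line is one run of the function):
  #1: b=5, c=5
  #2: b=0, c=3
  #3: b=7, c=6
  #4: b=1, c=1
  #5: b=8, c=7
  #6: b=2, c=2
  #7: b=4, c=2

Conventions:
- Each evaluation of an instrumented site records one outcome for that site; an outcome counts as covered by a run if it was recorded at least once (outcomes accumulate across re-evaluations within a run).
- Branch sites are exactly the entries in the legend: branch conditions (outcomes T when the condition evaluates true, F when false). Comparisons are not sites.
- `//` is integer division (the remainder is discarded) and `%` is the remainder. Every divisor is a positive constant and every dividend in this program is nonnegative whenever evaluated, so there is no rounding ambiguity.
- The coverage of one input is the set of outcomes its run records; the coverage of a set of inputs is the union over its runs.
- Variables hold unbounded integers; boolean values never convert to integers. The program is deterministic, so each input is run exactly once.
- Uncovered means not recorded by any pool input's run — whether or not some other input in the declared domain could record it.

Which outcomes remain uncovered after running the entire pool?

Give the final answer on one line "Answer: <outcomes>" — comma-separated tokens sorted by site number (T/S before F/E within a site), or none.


input #1, b=5, c=5: outcomes B1=F, B3=T, B4=T
input #2, b=0, c=3: outcomes B1=F, B3=T, B4=T
input #3, b=7, c=6: outcomes B1=F, B3=T, B4=T
input #4, b=1, c=1: outcomes B1=F, B3=F, B5=T
input #5, b=8, c=7: outcomes B1=F, B3=T, B4=T
input #6, b=2, c=2: outcomes B1=F, B3=F, B5=T
input #7, b=4, c=2: outcomes B1=F, B3=F, B5=F
union over the pool: B1=F, B3=T, B3=F, B4=T, B5=T, B5=F
uncovered (4 of 10): B1=T, B2=T, B2=F, B4=F
Answer: B1=T, B2=T, B2=F, B4=F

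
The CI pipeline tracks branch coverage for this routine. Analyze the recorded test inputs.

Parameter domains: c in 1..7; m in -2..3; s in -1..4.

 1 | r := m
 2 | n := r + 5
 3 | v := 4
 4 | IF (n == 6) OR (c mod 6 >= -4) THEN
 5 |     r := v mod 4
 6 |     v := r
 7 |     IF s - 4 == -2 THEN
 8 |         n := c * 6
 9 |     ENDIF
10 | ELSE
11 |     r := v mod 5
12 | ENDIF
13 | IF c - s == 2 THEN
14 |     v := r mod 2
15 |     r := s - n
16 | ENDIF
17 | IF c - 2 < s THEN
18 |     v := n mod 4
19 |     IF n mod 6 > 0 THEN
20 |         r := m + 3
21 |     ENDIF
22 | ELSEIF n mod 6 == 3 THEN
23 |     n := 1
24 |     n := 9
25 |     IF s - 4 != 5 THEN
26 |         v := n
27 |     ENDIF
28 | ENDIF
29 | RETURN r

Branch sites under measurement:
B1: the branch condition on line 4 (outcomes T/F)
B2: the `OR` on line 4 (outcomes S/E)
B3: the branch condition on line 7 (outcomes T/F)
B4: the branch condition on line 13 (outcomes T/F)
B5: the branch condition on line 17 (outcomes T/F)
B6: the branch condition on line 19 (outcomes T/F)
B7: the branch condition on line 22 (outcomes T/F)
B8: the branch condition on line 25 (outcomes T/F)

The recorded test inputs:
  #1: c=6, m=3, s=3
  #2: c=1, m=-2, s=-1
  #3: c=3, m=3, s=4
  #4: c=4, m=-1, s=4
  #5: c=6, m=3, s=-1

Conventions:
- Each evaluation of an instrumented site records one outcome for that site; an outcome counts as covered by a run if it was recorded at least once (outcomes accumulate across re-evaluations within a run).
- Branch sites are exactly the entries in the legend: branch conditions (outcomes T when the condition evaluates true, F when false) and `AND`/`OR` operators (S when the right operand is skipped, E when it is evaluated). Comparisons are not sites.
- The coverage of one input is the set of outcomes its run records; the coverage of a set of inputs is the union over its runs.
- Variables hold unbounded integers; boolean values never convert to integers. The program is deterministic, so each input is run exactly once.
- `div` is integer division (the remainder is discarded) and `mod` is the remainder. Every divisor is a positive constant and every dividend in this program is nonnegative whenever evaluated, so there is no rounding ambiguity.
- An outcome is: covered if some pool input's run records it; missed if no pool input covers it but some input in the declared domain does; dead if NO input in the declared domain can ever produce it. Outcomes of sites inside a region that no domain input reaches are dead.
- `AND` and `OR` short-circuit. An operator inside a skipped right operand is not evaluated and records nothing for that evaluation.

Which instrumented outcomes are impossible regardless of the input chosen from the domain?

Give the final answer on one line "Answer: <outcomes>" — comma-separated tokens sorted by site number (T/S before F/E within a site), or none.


exhaustive pass over the 252-input domain:
  B1=F: unreachable across the whole domain -> dead
  B8=F: unreachable across the whole domain -> dead
  reachable outcomes have witnesses, e.g. B1=T (e.g. c=1, m=-2, s=-1), B2=S (e.g. c=1, m=1, s=-1), B2=E (e.g. c=1, m=-2, s=-1), B3=T (e.g. c=1, m=-2, s=2)
Answer: B1=F, B8=F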